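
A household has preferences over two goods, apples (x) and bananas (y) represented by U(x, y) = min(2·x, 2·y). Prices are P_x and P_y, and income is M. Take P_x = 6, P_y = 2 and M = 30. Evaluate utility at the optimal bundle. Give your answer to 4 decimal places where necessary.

With perfect complements, no substitution: consume in ratio x:y = 2:2.
Budget: P_x·x + P_y·x = M, so (2·P_x + 2·P_y)·x = 2·M.
Demand: x*(P_x,P_y,M) = 2·M/(2·P_x + 2·P_y), y* = 2·M/(2·P_x + 2·P_y).
Here 2·6 + 2·2 = 16, giving x* = 3.75 and y* = 3.75.
Utility at the optimum: U(3.75, 3.75) = 7.5.

V = 7.5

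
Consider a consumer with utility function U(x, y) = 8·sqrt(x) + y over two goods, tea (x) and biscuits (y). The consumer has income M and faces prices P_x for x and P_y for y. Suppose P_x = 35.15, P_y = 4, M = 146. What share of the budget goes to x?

share on x = 0.0499

MU_x = 4/√x, MU_y = 1. Tangency: 4/√x = P_x/P_y.
Thus x* = (4·P_y/P_x)² — independent of M — with the rest of income spent on y.
Plugging in: x* = (4·4/35.15)² = 0.2072, y* = 34.6792.
Expenditure on x: 35.15·0.2072 = 7.2831; share = 0.0499.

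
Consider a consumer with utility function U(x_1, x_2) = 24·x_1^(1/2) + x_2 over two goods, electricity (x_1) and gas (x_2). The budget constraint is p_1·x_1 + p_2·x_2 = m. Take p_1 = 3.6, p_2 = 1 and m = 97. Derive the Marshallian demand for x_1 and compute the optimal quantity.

Utility is quasi-linear in x_2; the FOC for x_1 is 12/√x_1 = p_1/p_2.
Thus x_1* = (12·p_2/p_1)² — independent of m — with the rest of income spent on x_2.
Plugging in: x_1* = (12·1/3.6)² = 11.1111.

x_1* = 11.1111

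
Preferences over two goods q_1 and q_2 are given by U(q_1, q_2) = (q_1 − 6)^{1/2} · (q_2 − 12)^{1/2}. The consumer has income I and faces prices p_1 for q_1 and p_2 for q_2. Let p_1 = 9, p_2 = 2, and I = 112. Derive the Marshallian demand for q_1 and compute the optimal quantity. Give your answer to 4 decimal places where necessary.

q_1* = 7.8889

MRS = (q_2−12)/(q_1−6). Tangency with p_1/p_2 gives q_2−12 = (p_1/p_2)·(q_1−6).
Substituting into the budget: q_1* = 6 + 0.5·(I − 6·p_1 − 12·p_2)/p_1, and q_2* = 12 + 0.5·(…)/p_2.
Discretionary income = 112 − 6·9 − 12·2 = 34; q_1* = 6 + 0.5·34/9 = 7.8889.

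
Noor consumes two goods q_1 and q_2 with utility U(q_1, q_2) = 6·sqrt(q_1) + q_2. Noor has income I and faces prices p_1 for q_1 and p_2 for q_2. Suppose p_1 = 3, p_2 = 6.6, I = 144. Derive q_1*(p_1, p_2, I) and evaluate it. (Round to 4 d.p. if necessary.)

q_1* = 43.56

Thus q_1* = (3·p_2/p_1)² — independent of I — with the rest of income spent on q_2.
Plugging in: q_1* = (3·6.6/3)² = 43.56.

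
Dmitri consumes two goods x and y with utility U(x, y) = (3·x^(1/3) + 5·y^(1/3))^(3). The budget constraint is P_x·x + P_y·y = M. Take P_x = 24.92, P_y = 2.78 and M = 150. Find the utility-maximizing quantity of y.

y* = 46.7066

MU_x ∝ 3·x^(-2/3), MU_y ∝ 5·y^(-2/3), so MRS = (3/5)·(y/x)^(2/3) = P_x/P_y.
Solve for the ratio: y/x = [(5/3)·P_x/P_y]^(1.5).
With the ratio pinned down, the budget gives x* = M/(P_x + P_y·(y/x)) and y* = (y/x)·x*.
Numerically y/x = 57.746809, so x* = 150/(24.92 + 2.78·57.746809) = 0.8088 and y* = 57.746809·0.8088 = 46.7066.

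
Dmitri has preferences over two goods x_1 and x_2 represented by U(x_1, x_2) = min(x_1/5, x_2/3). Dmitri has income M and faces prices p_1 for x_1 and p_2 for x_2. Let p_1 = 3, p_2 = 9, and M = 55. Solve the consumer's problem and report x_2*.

With perfect complements, no substitution: consume in ratio x_1:x_2 = 5:3.
Budget: p_1·x_1 + p_2·(3/5)·x_1 = M, so (5·p_1 + 3·p_2)·x_1 = 5·M.
Demand: x_1*(p_1,p_2,M) = 5·M/(5·p_1 + 3·p_2), x_2* = 3·M/(5·p_1 + 3·p_2).
Here 5·3 + 3·9 = 42, giving x_2* = 3.9286.

x_2* = 3.9286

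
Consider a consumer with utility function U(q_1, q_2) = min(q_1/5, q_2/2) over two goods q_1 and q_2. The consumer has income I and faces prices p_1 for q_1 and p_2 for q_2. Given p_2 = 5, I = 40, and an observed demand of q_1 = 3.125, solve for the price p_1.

p_1 = 10.8

With perfect complements, no substitution: consume in ratio q_1:q_2 = 5:2.
Budget: p_1·q_1 + p_2·(2/5)·q_1 = I, so (5·p_1 + 2·p_2)·q_1 = 5·I.
Demand: q_1*(p_1,p_2,I) = 5·I/(5·p_1 + 2·p_2), q_2* = 2·I/(5·p_1 + 2·p_2).
Set q_1* = 3.125 in the demand function and solve for p_1: p_1 = 10.8.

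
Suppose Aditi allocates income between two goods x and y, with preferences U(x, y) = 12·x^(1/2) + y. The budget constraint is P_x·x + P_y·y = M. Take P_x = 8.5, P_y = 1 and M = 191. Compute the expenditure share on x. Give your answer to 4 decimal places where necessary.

share on x = 0.0222

Set MRS = P_x/P_y: 6·x^(−1/2) = P_x/P_y.
Thus x* = (6·P_y/P_x)² — independent of M — with the rest of income spent on y.
Plugging in: x* = (6·1/8.5)² = 0.4983, y* = 186.7647.
Expenditure on x: 8.5·0.4983 = 4.2353; share = 0.0222.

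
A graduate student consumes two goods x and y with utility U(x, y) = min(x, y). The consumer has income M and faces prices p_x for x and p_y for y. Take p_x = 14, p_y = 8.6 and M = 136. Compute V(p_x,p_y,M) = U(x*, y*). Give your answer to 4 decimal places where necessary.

With perfect complements, no substitution: consume in ratio x:y = 1:1.
Budget: p_x·x + p_y·x = M, so (p_x + p_y)·x = M.
Demand: x*(p_x,p_y,M) = M/(p_x + p_y), y* = M/(p_x + p_y).
Here 14 + 8.6 = 22.6, giving x* = 6.0177 and y* = 6.0177.
Utility at the optimum: U(6.0177, 6.0177) = 6.0177.

V = 6.0177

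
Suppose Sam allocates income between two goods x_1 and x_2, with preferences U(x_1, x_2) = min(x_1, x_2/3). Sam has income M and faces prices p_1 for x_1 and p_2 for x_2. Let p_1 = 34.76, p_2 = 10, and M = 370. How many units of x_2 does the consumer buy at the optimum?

x_2* = 17.1402

With perfect complements, no substitution: consume in ratio x_1:x_2 = 1:3.
Budget: p_1·x_1 + p_2·3·x_1 = M, so (p_1 + 3·p_2)·x_1 = M.
Demand: x_1*(p_1,p_2,M) = M/(p_1 + 3·p_2), x_2* = 3·M/(p_1 + 3·p_2).
Here 34.76 + 3·10 = 64.76, giving x_2* = 17.1402.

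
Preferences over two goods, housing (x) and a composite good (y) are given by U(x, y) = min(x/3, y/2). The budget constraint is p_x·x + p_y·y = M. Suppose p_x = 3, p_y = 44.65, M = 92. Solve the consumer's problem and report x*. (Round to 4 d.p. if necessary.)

x* = 2.8077

Leontief preferences: the optimum is at the kink where x/3 = y/2, i.e. y = (2/3)·x.
Budget: p_x·x + p_y·(2/3)·x = M, so (3·p_x + 2·p_y)·x = 3·M.
Demand: x*(p_x,p_y,M) = 3·M/(3·p_x + 2·p_y), y* = 2·M/(3·p_x + 2·p_y).
Here 3·3 + 2·44.65 = 98.3, giving x* = 2.8077.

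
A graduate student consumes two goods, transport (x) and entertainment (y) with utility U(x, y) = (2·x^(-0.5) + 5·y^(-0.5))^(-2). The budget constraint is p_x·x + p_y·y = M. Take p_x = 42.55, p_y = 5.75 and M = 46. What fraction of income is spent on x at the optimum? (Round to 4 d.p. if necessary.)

share on x = 0.5141

MU_x ∝ 2·x^(-1.5), MU_y ∝ 5·y^(-1.5), so MRS = (2/5)·(y/x)^(1.5) = p_x/p_y.
Solve for the ratio: y/x = [(5/2)·p_x/p_y]^(2/3).
With the ratio pinned down, the budget gives x* = M/(p_x + p_y·(y/x)) and y* = (y/x)·x*.
Numerically y/x = 6.994894, so x* = 46/(42.55 + 5.75·6.994894) = 0.5558 and y* = 6.994894·0.5558 = 3.8874.
Expenditure on x: 42.55·0.5558 = 23.6473; share = 0.5141.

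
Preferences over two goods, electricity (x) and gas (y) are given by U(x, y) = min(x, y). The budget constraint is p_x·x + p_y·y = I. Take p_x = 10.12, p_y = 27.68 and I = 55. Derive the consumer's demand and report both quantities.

x* = 1.455, y* = 1.455

Demand: x*(p_x,p_y,I) = I/(p_x + p_y), y* = I/(p_x + p_y).
Here 10.12 + 27.68 = 37.8, giving x* = 1.455 and y* = 1.455.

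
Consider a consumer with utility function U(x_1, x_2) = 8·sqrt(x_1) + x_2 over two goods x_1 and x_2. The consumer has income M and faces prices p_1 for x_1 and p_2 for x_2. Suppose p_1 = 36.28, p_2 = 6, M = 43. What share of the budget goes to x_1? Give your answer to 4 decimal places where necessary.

share on x_1 = 0.3692

Set MRS = p_1/p_2: 4·x_1^(−1/2) = p_1/p_2.
Thus x_1* = (4·p_2/p_1)² — independent of M — with the rest of income spent on x_2.
Plugging in: x_1* = (4·6/36.28)² = 0.4376, x_2* = 4.5206.
Expenditure on x_1: 36.28·0.4376 = 15.8765; share = 0.3692.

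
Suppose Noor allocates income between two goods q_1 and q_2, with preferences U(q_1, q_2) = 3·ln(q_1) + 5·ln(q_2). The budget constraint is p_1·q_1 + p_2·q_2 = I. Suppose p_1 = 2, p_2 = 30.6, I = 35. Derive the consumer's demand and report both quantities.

MU_q_1/MU_q_2 = (3·q_2)/(5·q_1); tangency sets this equal to p_1/p_2.
So 3·p_2·q_2 = 5·p_1·q_1; combined with the budget, a share 0.375 of income goes to q_1.
Demand: q_1*(p_1,p_2,I) = 0.375·I/p_1 and q_2* = 0.625·I/p_2.
At p_1=2, p_2=30.6, I=35: q_1* = 0.375·35/2 = 6.5625, q_2* = 0.7149.

q_1* = 6.5625, q_2* = 0.7149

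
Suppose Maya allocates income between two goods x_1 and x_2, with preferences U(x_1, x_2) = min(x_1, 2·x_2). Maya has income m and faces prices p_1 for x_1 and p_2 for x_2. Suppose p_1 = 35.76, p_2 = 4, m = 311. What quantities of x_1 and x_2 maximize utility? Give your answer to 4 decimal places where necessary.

x_1* = 8.2362, x_2* = 4.1181

With perfect complements, no substitution: consume in ratio x_1:x_2 = 2:1.
Budget: p_1·x_1 + p_2·(1/2)·x_1 = m, so (2·p_1 + p_2)·x_1 = 2·m.
Demand: x_1*(p_1,p_2,m) = 2·m/(2·p_1 + p_2), x_2* = m/(2·p_1 + p_2).
Here 2·35.76 + 4 = 75.52, giving x_1* = 8.2362 and x_2* = 4.1181.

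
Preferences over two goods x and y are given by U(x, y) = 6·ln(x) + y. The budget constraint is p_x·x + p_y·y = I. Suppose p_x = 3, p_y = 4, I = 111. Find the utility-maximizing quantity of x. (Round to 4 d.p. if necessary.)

x* = 8

MU_x = 6/x, MU_y = 1. Tangency: 6/x = p_x/p_y.
So x*(p_x,p_y) = 6·p_y/p_x, independent of income; and y* = (I − 6·p_y)/p_y.
At the given prices: x* = 6·4/3 = 8.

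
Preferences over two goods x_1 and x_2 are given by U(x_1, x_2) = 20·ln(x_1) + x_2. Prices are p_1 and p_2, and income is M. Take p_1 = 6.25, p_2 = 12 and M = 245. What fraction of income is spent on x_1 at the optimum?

share on x_1 = 0.9796

So x_1*(p_1,p_2) = 20·p_2/p_1, independent of income; and x_2* = (M − 20·p_2)/p_2.
At the given prices: x_1* = 20·12/6.25 = 38.4, and x_2* = 0.4167.
Expenditure on x_1: 6.25·38.4 = 240; share = 0.9796.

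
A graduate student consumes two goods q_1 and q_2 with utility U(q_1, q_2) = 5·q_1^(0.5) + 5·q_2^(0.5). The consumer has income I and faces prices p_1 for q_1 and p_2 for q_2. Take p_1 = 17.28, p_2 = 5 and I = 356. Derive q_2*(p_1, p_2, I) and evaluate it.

From the CES first-order condition, (q_2/q_1)^(0.5) = p_1/p_2.
Hence q_2/q_1 = (p_1/p_2)^(1/(0.5)), i.e. raised to the 2 power.
Substitute q_2 = (q_2/q_1)·q_1 into the budget: q_1* = I/(p_1 + p_2·(q_2/q_1)).
Numerically q_2/q_1 = 11.943936, so q_1* = 356/(17.28 + 5·11.943936) = 4.6234 and q_2* = 11.943936·4.6234 = 55.2215.

q_2* = 55.2215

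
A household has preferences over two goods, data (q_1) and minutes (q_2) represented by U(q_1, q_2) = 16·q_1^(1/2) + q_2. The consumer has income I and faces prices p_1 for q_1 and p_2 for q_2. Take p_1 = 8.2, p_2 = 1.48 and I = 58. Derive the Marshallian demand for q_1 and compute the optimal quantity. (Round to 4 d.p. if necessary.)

q_1* = 2.0849

Set MRS = p_1/p_2: 8·q_1^(−1/2) = p_1/p_2.
Thus q_1* = (8·p_2/p_1)² — independent of I — with the rest of income spent on q_2.
Plugging in: q_1* = (8·1.48/8.2)² = 2.0849.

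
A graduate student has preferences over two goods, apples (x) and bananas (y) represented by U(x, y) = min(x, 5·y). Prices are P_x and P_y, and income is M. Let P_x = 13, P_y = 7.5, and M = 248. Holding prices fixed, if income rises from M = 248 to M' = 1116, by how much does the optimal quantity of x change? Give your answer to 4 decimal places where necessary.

Δx* = 59.8621

Leontief preferences: the optimum is at the kink where x/5 = y/1, i.e. y = (1/5)·x.
Budget: P_x·x + P_y·(1/5)·x = M, so (5·P_x + P_y)·x = 5·M.
Demand: x*(P_x,P_y,M) = 5·M/(5·P_x + P_y), y* = M/(5·P_x + P_y).
Here 5·13 + 7.5 = 72.5, giving x* = 17.1034.
At M' = 1116: x* = 76.9655. Change: 76.9655 − 17.1034 = 59.8621.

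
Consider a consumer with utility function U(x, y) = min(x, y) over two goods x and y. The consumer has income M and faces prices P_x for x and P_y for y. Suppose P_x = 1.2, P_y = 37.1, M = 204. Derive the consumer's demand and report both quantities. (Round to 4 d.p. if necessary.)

With perfect complements, no substitution: consume in ratio x:y = 1:1.
Budget: P_x·x + P_y·x = M, so (P_x + P_y)·x = M.
Demand: x*(P_x,P_y,M) = M/(P_x + P_y), y* = M/(P_x + P_y).
Here 1.2 + 37.1 = 38.3, giving x* = 5.3264 and y* = 5.3264.

x* = 5.3264, y* = 5.3264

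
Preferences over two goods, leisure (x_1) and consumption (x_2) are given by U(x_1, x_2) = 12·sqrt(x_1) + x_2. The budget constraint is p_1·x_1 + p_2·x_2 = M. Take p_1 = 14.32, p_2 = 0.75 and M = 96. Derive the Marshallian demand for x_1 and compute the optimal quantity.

Set MRS = p_1/p_2: 6·x_1^(−1/2) = p_1/p_2.
Thus x_1* = (6·p_2/p_1)² — independent of M — with the rest of income spent on x_2.
Plugging in: x_1* = (6·0.75/14.32)² = 0.0988.

x_1* = 0.0988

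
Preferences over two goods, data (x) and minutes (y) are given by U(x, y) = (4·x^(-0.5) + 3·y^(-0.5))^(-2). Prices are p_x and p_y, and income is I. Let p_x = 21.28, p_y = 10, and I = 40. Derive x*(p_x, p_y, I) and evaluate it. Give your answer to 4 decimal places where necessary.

MRS = MU_x/MU_y = (4/3)·(y/x)^(1.5). Set equal to p_x/p_y.
Hence y/x = ((3/4)·p_x/p_y)^(1/(1.5)), i.e. raised to the 2/3 power.
With the ratio pinned down, the budget gives x* = I/(p_x + p_y·(y/x)) and y* = (y/x)·x*.
Numerically y/x = 1.3657, so x* = 40/(21.28 + 10·1.3657) = 1.1449.

x* = 1.1449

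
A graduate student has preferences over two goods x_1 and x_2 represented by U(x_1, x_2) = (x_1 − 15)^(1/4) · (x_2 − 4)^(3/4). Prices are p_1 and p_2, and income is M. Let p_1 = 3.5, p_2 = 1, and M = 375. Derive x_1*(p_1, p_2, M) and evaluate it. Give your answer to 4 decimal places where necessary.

x_1* = 37.75

Substituting into the budget: x_1* = 15 + 0.25·(M − 15·p_1 − 4·p_2)/p_1, and x_2* = 4 + 0.75·(…)/p_2.
Discretionary income = 375 − 15·3.5 − 4·1 = 318.5; x_1* = 15 + 0.25·318.5/3.5 = 37.75.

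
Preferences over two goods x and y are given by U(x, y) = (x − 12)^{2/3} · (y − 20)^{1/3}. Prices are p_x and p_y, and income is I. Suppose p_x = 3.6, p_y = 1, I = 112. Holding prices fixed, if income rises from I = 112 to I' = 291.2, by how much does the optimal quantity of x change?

Δx* = 33.1852

Substituting into the budget: x* = 12 + 2/3·(I − 12·p_x − 20·p_y)/p_x, and y* = 20 + 1/3·(…)/p_y.
Discretionary income = 112 − 12·3.6 − 20·1 = 48.8; x* = 12 + 2/3·48.8/3.6 = 21.037.
At I' = 291.2: x* = 54.2222. Change: 54.2222 − 21.037 = 33.1852.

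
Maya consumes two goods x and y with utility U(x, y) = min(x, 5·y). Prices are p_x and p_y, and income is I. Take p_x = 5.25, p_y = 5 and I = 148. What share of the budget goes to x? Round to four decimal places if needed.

With perfect complements, no substitution: consume in ratio x:y = 5:1.
Budget: p_x·x + p_y·(1/5)·x = I, so (5·p_x + p_y)·x = 5·I.
Demand: x*(p_x,p_y,I) = 5·I/(5·p_x + p_y), y* = I/(5·p_x + p_y).
Here 5·5.25 + 5 = 31.25, giving x* = 23.68 and y* = 4.736.
Expenditure on x: 5.25·23.68 = 124.32; share = 0.84.

share on x = 0.84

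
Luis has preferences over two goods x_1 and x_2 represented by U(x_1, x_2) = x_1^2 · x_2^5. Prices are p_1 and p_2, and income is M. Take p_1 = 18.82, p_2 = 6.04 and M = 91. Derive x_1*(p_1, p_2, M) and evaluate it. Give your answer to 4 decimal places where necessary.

x_1* = 1.3815

Tangency: MRS = (2/5)·x_2/x_1 = p_1/p_2.
Rearranging, p_2·x_2 = (5/2)·p_1·x_1. Substituting into the budget gives p_1·x_1·(1 + (5/2)) = M.
Demand: x_1*(p_1,p_2,M) = 2/7·M/p_1 and x_2* = 5/7·M/p_2.
At p_1=18.82, p_2=6.04, M=91: x_1* = 2/7·91/18.82 = 1.3815.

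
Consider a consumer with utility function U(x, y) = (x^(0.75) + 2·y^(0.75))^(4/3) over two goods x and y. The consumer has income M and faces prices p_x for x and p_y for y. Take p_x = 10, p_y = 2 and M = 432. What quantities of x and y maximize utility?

x* = 0.0216, y* = 215.8921

MU_x ∝ x^(-0.25), MU_y ∝ 2·y^(-0.25), so MRS = (1/2)·(y/x)^(0.25) = p_x/p_y.
Solve for the ratio: y/x = [2·p_x/p_y]^(4).
With the ratio pinned down, the budget gives x* = M/(p_x + p_y·(y/x)) and y* = (y/x)·x*.
Numerically y/x = 10000, so x* = 432/(10 + 2·10000) = 0.0216 and y* = 10000·0.0216 = 215.8921.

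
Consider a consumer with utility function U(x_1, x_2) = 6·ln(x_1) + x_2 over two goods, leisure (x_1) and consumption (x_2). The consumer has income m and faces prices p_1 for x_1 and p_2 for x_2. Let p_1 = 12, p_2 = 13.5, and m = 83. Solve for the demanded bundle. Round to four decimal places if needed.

MU_x_1 = 6/x_1, MU_x_2 = 1. Tangency: 6/x_1 = p_1/p_2.
So x_1*(p_1,p_2) = 6·p_2/p_1, independent of income; and x_2* = (m − 6·p_2)/p_2.
At the given prices: x_1* = 6·13.5/12 = 6.75, and x_2* = 0.1481.

x_1* = 6.75, x_2* = 0.1481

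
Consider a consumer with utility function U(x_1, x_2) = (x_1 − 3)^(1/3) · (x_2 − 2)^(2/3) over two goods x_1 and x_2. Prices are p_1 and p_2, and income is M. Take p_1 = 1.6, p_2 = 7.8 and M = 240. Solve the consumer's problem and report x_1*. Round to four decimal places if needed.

This is Cobb-Douglas in (x_1−3, x_2−2): tangency gives 1/3·p_2·(x_2−2) = 2/3·p_1·(x_1−3).
Substituting into the budget: x_1* = 3 + 1/3·(M − 3·p_1 − 2·p_2)/p_1, and x_2* = 2 + 2/3·(…)/p_2.
Discretionary income = 240 − 3·1.6 − 2·7.8 = 219.6; x_1* = 3 + 1/3·219.6/1.6 = 48.75.

x_1* = 48.75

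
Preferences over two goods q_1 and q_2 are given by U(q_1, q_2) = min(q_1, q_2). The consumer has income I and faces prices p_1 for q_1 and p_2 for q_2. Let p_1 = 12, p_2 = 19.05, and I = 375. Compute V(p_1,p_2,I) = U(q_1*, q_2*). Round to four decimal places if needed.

V = 12.0773

With perfect complements, no substitution: consume in ratio q_1:q_2 = 1:1.
Budget: p_1·q_1 + p_2·q_1 = I, so (p_1 + p_2)·q_1 = I.
Demand: q_1*(p_1,p_2,I) = I/(p_1 + p_2), q_2* = I/(p_1 + p_2).
Here 12 + 19.05 = 31.05, giving q_1* = 12.0773 and q_2* = 12.0773.
Utility at the optimum: U(12.0773, 12.0773) = 12.0773.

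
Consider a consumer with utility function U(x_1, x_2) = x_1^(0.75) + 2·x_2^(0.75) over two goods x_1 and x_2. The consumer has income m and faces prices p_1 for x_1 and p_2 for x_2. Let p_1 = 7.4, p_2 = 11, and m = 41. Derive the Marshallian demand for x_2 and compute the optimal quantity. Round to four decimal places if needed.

From the CES first-order condition, (1/2)·(x_2/x_1)^(0.25) = p_1/p_2.
Solve for the ratio: x_2/x_1 = [2·p_1/p_2]^(4).
With the ratio pinned down, the budget gives x_1* = m/(p_1 + p_2·(x_2/x_1)) and x_2* = (x_2/x_1)·x_1*.
Numerically x_2/x_1 = 3.276998, so x_1* = 41/(7.4 + 11·3.276998) = 0.9437 and x_2* = 3.276998·0.9437 = 3.0924.

x_2* = 3.0924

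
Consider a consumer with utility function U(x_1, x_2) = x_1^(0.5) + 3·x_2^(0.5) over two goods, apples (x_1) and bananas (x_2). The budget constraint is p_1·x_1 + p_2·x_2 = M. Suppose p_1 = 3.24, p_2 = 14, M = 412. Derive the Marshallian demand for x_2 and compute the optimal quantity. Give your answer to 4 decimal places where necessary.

x_2* = 19.8827

MU_x_1 ∝ x_1^(-0.5), MU_x_2 ∝ 3·x_2^(-0.5), so MRS = (1/3)·(x_2/x_1)^(0.5) = p_1/p_2.
Hence x_2/x_1 = (3·p_1/p_2)^(1/(0.5)), i.e. raised to the 2 power.
With the ratio pinned down, the budget gives x_1* = M/(p_1 + p_2·(x_2/x_1)) and x_2* = (x_2/x_1)·x_1*.
Numerically x_2/x_1 = 0.482033, so x_1* = 412/(3.24 + 14·0.482033) = 41.2476 and x_2* = 0.482033·41.2476 = 19.8827.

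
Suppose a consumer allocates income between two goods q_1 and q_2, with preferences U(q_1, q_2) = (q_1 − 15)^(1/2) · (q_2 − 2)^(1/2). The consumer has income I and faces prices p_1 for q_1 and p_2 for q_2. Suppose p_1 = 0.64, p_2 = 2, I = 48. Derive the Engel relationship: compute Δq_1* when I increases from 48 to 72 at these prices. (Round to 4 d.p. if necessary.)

Let q_1' = q_1−15, q_2' = q_2−2. MRS = q_2'/q_1' = p_1/p_2.
After buying the subsistence bundle (15, 2), a share 0.5 of the remaining income goes to q_1: q_1* = 15 + 0.5·(I − 15p_1 − 2p_2)/p_1.
Discretionary income = 48 − 15·0.64 − 2·2 = 34.4; q_1* = 15 + 0.5·34.4/0.64 = 41.875.
At I' = 72: q_1* = 60.625. Change: 60.625 − 41.875 = 18.75.

Δq_1* = 18.75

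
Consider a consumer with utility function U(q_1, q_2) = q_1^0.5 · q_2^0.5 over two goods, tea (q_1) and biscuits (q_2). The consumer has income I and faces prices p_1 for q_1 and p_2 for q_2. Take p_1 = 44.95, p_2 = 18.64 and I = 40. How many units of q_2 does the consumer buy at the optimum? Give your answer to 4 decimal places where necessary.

q_2* = 1.073

Tangency: MRS = q_2/q_1 = p_1/p_2.
Rearranging, p_2·q_2 = p_1·q_1. Substituting into the budget gives p_1·q_1·(1 + 1) = I.
Demand: q_1*(p_1,p_2,I) = 0.5·I/p_1 and q_2* = 0.5·I/p_2.
At p_1=44.95, p_2=18.64, I=40: q_2* = 0.5·40/18.64 = 1.073.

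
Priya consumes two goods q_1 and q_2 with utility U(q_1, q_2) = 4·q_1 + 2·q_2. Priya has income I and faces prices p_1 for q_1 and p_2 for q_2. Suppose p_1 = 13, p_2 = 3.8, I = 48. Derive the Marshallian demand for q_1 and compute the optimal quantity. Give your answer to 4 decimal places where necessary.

q_1* = 0

Perfect substitutes: compare marginal utility per dollar. 4/p_1 vs 2/p_2 → 0.3077 vs 0.5263.
q_2 gives more utility per dollar, so spend all income on q_2: q_2* = I/p_2, q_1* = 0.
Numerically: q_1* = 0, q_2* = 12.6316.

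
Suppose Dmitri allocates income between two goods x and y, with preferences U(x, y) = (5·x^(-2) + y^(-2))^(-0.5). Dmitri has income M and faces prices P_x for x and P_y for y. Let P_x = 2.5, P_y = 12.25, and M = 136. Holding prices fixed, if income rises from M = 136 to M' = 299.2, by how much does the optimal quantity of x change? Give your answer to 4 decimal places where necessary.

With the ratio pinned down, the budget gives x* = M/(P_x + P_y·(y/x)) and y* = (y/x)·x*.
Numerically y/x = 0.344306, so x* = 136/(2.5 + 12.25·0.344306) = 20.2449.
At M' = 299.2: x* = 44.5387. Change: 44.5387 − 20.2449 = 24.2939.

Δx* = 24.2939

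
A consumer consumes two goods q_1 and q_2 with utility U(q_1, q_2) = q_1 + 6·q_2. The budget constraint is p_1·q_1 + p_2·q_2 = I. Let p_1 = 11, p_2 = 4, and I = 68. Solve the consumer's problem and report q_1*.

Linear utility — the consumer picks whichever good has higher MU/price: 1/11 = 0.0909 vs 6/4 = 1.5.
q_2 gives more utility per dollar, so spend all income on q_2: q_2* = I/p_2, q_1* = 0.
Numerically: q_1* = 0, q_2* = 17.

q_1* = 0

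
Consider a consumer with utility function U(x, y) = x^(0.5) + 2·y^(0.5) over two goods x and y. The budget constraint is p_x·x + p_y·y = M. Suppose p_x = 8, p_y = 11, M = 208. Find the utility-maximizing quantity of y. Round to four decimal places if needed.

y* = 14.0719

MRS = MU_x/MU_y = (1/2)·(y/x)^(0.5). Set equal to p_x/p_y.
Solve for the ratio: y/x = [2·p_x/p_y]^(2).
Substitute y = (y/x)·x into the budget: x* = M/(p_x + p_y·(y/x)).
Numerically y/x = 2.115702, so x* = 208/(8 + 11·2.115702) = 6.6512 and y* = 2.115702·6.6512 = 14.0719.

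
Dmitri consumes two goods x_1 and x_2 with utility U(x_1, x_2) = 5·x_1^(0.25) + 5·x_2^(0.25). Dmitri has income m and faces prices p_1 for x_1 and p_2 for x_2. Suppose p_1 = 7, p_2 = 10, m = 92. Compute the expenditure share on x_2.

From the CES first-order condition, (x_2/x_1)^(0.75) = p_1/p_2.
Hence x_2/x_1 = (p_1/p_2)^(1/(0.75)), i.e. raised to the 4/3 power.
Substitute x_2 = (x_2/x_1)·x_1 into the budget: x_1* = m/(p_1 + p_2·(x_2/x_1)).
Numerically x_2/x_1 = 0.621533, so x_1* = 92/(7 + 10·0.621533) = 6.9616 and x_2* = 0.621533·6.9616 = 4.3269.
Expenditure on x_2: 10·4.3269 = 43.2687; share = 0.4703.

share on x_2 = 0.4703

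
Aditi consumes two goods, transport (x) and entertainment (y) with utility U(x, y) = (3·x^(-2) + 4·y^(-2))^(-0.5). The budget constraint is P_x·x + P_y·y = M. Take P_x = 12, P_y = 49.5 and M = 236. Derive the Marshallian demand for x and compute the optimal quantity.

MU_x ∝ 3·x^(-3), MU_y ∝ 4·y^(-3), so MRS = (3/4)·(y/x)^(3) = P_x/P_y.
Hence y/x = ((4/3)·P_x/P_y)^(1/(3)), i.e. raised to the 1/3 power.
With the ratio pinned down, the budget gives x* = M/(P_x + P_y·(y/x)) and y* = (y/x)·x*.
Numerically y/x = 0.686286, so x* = 236/(12 + 49.5·0.686286) = 5.1337.

x* = 5.1337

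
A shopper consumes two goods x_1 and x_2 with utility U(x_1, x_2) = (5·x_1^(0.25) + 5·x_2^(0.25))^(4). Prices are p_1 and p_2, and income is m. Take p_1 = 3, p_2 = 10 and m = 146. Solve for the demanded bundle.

From the CES first-order condition, (x_2/x_1)^(0.75) = p_1/p_2.
Hence x_2/x_1 = (p_1/p_2)^(1/(0.75)), i.e. raised to the 4/3 power.
With the ratio pinned down, the budget gives x_1* = m/(p_1 + p_2·(x_2/x_1)) and x_2* = (x_2/x_1)·x_1*.
Numerically x_2/x_1 = 0.20083, so x_1* = 146/(3 + 10·0.20083) = 29.1516 and x_2* = 0.20083·29.1516 = 5.8545.

x_1* = 29.1516, x_2* = 5.8545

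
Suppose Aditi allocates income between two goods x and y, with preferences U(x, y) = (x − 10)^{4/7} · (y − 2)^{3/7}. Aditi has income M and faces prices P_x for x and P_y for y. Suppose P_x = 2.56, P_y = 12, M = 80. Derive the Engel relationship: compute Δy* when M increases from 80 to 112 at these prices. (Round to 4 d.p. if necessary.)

MRS = (4/3)·(y−2)/(x−10). Tangency with P_x/P_y gives y−2 = (3/4)·(P_x/P_y)·(x−10).
Substituting into the budget: x* = 10 + 4/7·(M − 10·P_x − 2·P_y)/P_x, and y* = 2 + 3/7·(…)/P_y.
Discretionary income = 80 − 10·2.56 − 2·12 = 30.4; y* = 2 + 3/7·30.4/12 = 3.0857.
At M' = 112: y* = 4.2286. Change: 4.2286 − 3.0857 = 1.1429.

Δy* = 1.1429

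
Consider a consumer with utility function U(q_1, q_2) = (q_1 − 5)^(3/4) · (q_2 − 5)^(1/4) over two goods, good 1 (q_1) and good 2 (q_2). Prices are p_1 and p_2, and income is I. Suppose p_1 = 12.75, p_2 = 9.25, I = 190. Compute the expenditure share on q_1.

Substituting into the budget: q_1* = 5 + 0.75·(I − 5·p_1 − 5·p_2)/p_1, and q_2* = 5 + 0.25·(…)/p_2.
Discretionary income = 190 − 5·12.75 − 5·9.25 = 80; q_1* = 5 + 0.75·80/12.75 = 9.7059; q_2* = 5 + 0.25·80/9.25 = 7.1622.
Expenditure on q_1: 12.75·9.7059 = 123.75; share = 0.6513.

share on q_1 = 0.6513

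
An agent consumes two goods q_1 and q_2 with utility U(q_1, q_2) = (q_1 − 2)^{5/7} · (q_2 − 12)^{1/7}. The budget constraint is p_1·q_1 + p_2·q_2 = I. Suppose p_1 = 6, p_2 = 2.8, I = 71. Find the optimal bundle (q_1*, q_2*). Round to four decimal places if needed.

Discretionary income = 71 − 2·6 − 12·2.8 = 25.4; q_1* = 2 + 5/6·25.4/6 = 5.5278; q_2* = 12 + 1/6·25.4/2.8 = 13.5119.

q_1* = 5.5278, q_2* = 13.5119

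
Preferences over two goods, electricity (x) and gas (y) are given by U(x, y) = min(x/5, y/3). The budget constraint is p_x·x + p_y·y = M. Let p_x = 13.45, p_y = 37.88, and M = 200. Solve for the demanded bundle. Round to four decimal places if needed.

Here 5·13.45 + 3·37.88 = 180.89, giving x* = 5.5282 and y* = 3.3169.

x* = 5.5282, y* = 3.3169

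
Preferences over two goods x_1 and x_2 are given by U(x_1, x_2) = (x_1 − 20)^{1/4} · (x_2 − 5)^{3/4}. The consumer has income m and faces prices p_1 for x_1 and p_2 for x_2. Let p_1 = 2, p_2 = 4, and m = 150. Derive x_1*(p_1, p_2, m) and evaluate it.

x_1* = 31.25

MRS = (1/3)·(x_2−5)/(x_1−20). Tangency with p_1/p_2 gives x_2−5 = 3·(p_1/p_2)·(x_1−20).
After buying the subsistence bundle (20, 5), a share 0.25 of the remaining income goes to x_1: x_1* = 20 + 0.25·(m − 20p_1 − 5p_2)/p_1.
Discretionary income = 150 − 20·2 − 5·4 = 90; x_1* = 20 + 0.25·90/2 = 31.25.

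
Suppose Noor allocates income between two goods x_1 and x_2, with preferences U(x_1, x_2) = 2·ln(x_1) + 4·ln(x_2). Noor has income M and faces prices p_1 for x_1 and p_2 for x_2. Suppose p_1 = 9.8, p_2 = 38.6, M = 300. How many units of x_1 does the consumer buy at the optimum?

x_1* = 10.2041

Demand: x_1*(p_1,p_2,M) = 1/3·M/p_1 and x_2* = 2/3·M/p_2.
At p_1=9.8, p_2=38.6, M=300: x_1* = 1/3·300/9.8 = 10.2041.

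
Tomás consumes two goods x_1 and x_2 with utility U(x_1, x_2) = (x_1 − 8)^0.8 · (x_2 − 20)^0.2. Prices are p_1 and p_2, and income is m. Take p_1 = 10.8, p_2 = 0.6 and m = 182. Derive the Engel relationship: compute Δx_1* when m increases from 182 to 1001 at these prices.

MRS = 4·(x_2−20)/(x_1−8). Tangency with p_1/p_2 gives x_2−20 = (1/4)·(p_1/p_2)·(x_1−8).
Substituting into the budget: x_1* = 8 + 0.8·(m − 8·p_1 − 20·p_2)/p_1, and x_2* = 20 + 0.2·(…)/p_2.
Discretionary income = 182 − 8·10.8 − 20·0.6 = 83.6; x_1* = 8 + 0.8·83.6/10.8 = 14.1926.
At m' = 1001: x_1* = 74.8593. Change: 74.8593 − 14.1926 = 60.6667.

Δx_1* = 60.6667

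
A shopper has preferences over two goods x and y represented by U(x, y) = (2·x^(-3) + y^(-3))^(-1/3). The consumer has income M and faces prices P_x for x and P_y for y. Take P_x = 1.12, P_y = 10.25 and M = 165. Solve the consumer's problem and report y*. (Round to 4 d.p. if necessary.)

MRS = MU_x/MU_y = 2·(y/x)^(4). Set equal to P_x/P_y.
Hence y/x = ((1/2)·P_x/P_y)^(1/(4)), i.e. raised to the 0.25 power.
With the ratio pinned down, the budget gives x* = M/(P_x + P_y·(y/x)) and y* = (y/x)·x*.
Numerically y/x = 0.483466, so x* = 165/(1.12 + 10.25·0.483466) = 27.1581 and y* = 0.483466·27.1581 = 13.13.

y* = 13.13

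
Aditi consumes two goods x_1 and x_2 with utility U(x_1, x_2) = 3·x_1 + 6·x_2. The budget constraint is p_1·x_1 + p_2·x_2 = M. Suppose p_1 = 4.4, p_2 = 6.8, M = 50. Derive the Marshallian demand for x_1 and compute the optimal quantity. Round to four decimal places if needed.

x_1* = 0

x_2 gives more utility per dollar, so spend all income on x_2: x_2* = M/p_2, x_1* = 0.
Numerically: x_1* = 0, x_2* = 7.3529.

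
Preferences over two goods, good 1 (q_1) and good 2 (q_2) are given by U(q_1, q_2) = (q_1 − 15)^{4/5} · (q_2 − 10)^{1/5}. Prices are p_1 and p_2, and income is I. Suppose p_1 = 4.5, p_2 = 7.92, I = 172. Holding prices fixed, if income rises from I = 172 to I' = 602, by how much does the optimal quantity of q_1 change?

MRS = 4·(q_2−10)/(q_1−15). Tangency with p_1/p_2 gives q_2−10 = (1/4)·(p_1/p_2)·(q_1−15).
After buying the subsistence bundle (15, 10), a share 0.8 of the remaining income goes to q_1: q_1* = 15 + 0.8·(I − 15p_1 − 10p_2)/p_1.
Discretionary income = 172 − 15·4.5 − 10·7.92 = 25.3; q_1* = 15 + 0.8·25.3/4.5 = 19.4978.
At I' = 602: q_1* = 95.9422. Change: 95.9422 − 19.4978 = 76.4444.

Δq_1* = 76.4444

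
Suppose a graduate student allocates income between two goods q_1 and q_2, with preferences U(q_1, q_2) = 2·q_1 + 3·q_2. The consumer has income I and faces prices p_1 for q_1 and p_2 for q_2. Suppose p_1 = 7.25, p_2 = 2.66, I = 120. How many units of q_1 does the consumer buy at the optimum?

q_1* = 0

Perfect substitutes: compare marginal utility per dollar. 2/p_1 vs 3/p_2 → 0.2759 vs 1.1278.
q_2 gives more utility per dollar, so spend all income on q_2: q_2* = I/p_2, q_1* = 0.
Numerically: q_1* = 0, q_2* = 45.1128.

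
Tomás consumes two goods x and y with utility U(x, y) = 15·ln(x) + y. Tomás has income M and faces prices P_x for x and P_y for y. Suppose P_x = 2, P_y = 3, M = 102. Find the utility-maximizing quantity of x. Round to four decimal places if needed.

MU_x = 15/x, MU_y = 1. Tangency: 15/x = P_x/P_y.
So x*(P_x,P_y) = 15·P_y/P_x, independent of income; and y* = (M − 15·P_y)/P_y.
At the given prices: x* = 15·3/2 = 22.5.

x* = 22.5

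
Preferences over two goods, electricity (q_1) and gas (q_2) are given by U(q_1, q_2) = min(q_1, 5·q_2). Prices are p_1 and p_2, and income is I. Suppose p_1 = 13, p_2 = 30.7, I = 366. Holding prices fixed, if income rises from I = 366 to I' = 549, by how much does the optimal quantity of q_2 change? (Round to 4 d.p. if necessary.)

Δq_2* = 1.9122

Leontief preferences: the optimum is at the kink where q_1/5 = q_2/1, i.e. q_2 = (1/5)·q_1.
Budget: p_1·q_1 + p_2·(1/5)·q_1 = I, so (5·p_1 + p_2)·q_1 = 5·I.
Demand: q_1*(p_1,p_2,I) = 5·I/(5·p_1 + p_2), q_2* = I/(5·p_1 + p_2).
Here 5·13 + 30.7 = 95.7, giving q_2* = 3.8245.
At I' = 549: q_2* = 5.7367. Change: 5.7367 − 3.8245 = 1.9122.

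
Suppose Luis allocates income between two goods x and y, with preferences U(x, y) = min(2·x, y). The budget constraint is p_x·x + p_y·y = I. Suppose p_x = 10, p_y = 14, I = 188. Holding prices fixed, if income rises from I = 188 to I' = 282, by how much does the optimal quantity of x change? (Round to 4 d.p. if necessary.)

Leontief preferences: the optimum is at the kink where x/1 = y/2, i.e. y = 2·x.
Budget: p_x·x + p_y·2·x = I, so (p_x + 2·p_y)·x = I.
Demand: x*(p_x,p_y,I) = I/(p_x + 2·p_y), y* = 2·I/(p_x + 2·p_y).
Here 10 + 2·14 = 38, giving x* = 4.9474.
At I' = 282: x* = 7.4211. Change: 7.4211 − 4.9474 = 2.4737.

Δx* = 2.4737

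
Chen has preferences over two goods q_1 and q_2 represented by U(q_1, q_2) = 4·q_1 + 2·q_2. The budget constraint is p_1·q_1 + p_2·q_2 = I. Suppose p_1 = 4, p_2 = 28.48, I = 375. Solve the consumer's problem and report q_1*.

q_1 gives more utility per dollar, so spend all income on q_1: q_1* = I/p_1, q_2* = 0.
Numerically: q_1* = 93.75, q_2* = 0.

q_1* = 93.75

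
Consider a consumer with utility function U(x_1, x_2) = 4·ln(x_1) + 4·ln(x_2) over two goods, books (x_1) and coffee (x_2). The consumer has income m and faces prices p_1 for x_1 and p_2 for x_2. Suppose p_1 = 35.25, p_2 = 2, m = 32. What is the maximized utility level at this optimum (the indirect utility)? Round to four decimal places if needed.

V = 5.1583

Tangency: MRS = x_2/x_1 = p_1/p_2.
So 4·p_2·x_2 = 4·p_1·x_1; combined with the budget, a share 0.5 of income goes to x_1.
Demand: x_1*(p_1,p_2,m) = 0.5·m/p_1 and x_2* = 0.5·m/p_2.
At p_1=35.25, p_2=2, m=32: x_1* = 0.5·32/35.25 = 0.4539, x_2* = 8.
Utility at the optimum: U(0.4539, 8) = 5.1583.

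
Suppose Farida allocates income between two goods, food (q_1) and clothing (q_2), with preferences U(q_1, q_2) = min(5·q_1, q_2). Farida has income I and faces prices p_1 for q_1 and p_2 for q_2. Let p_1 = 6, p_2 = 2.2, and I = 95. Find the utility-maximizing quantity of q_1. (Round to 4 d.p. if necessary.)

q_1* = 5.5882

Leontief preferences: the optimum is at the kink where q_1/1 = q_2/5, i.e. q_2 = 5·q_1.
Budget: p_1·q_1 + p_2·5·q_1 = I, so (p_1 + 5·p_2)·q_1 = I.
Demand: q_1*(p_1,p_2,I) = I/(p_1 + 5·p_2), q_2* = 5·I/(p_1 + 5·p_2).
Here 6 + 5·2.2 = 17, giving q_1* = 5.5882.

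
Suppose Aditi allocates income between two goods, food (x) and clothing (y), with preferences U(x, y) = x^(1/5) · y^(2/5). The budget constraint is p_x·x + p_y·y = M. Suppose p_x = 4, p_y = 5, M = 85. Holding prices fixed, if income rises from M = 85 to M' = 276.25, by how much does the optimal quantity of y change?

Δy* = 25.5

Demand: x*(p_x,p_y,M) = 1/3·M/p_x and y* = 2/3·M/p_y.
At p_x=4, p_y=5, M=85: y* = 2/3·85/5 = 11.3333.
At M' = 276.25: y* = 36.8333. Change: 36.8333 − 11.3333 = 25.5.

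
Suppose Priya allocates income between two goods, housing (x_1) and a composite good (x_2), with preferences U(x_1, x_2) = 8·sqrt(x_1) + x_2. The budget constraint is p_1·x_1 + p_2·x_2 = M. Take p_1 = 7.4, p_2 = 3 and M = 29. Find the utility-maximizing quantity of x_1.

x_1* = 2.6297

MU_x_1 = 4/√x_1, MU_x_2 = 1. Tangency: 4/√x_1 = p_1/p_2.
Thus x_1* = (4·p_2/p_1)² — independent of M — with the rest of income spent on x_2.
Plugging in: x_1* = (4·3/7.4)² = 2.6297.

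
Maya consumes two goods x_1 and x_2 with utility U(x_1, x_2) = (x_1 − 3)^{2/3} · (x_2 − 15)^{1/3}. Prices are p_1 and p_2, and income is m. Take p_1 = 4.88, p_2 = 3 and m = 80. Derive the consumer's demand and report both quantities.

x_1* = 5.7814, x_2* = 17.2622

MRS = 2·(x_2−15)/(x_1−3). Tangency with p_1/p_2 gives x_2−15 = (1/2)·(p_1/p_2)·(x_1−3).
Substituting into the budget: x_1* = 3 + 2/3·(m − 3·p_1 − 15·p_2)/p_1, and x_2* = 15 + 1/3·(…)/p_2.
Discretionary income = 80 − 3·4.88 − 15·3 = 20.36; x_1* = 3 + 2/3·20.36/4.88 = 5.7814; x_2* = 15 + 1/3·20.36/3 = 17.2622.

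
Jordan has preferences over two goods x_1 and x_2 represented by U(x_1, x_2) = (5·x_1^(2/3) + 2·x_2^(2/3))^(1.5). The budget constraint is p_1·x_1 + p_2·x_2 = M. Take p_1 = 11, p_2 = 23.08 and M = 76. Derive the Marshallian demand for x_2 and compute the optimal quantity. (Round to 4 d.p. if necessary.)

With the ratio pinned down, the budget gives x_1* = M/(p_1 + p_2·(x_2/x_1)) and x_2* = (x_2/x_1)·x_1*.
Numerically x_2/x_1 = 0.006929, so x_1* = 76/(11 + 23.08·0.006929) = 6.8101 and x_2* = 0.006929·6.8101 = 0.0472.

x_2* = 0.0472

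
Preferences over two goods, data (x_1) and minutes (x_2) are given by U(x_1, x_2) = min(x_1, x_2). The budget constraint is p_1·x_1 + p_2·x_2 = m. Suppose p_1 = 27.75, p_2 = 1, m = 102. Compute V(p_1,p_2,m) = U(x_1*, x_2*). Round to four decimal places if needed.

V = 3.5478

With perfect complements, no substitution: consume in ratio x_1:x_2 = 1:1.
Budget: p_1·x_1 + p_2·x_1 = m, so (p_1 + p_2)·x_1 = m.
Demand: x_1*(p_1,p_2,m) = m/(p_1 + p_2), x_2* = m/(p_1 + p_2).
Here 27.75 + 1 = 28.75, giving x_1* = 3.5478 and x_2* = 3.5478.
Utility at the optimum: U(3.5478, 3.5478) = 3.5478.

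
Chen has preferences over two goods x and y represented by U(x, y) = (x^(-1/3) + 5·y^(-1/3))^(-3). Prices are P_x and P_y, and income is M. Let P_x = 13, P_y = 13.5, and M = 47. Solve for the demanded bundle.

x* = 0.8263, y* = 2.6858

From the CES first-order condition, (1/5)·(y/x)^(4/3) = P_x/P_y.
Solve for the ratio: y/x = [5·P_x/P_y]^(0.75).
With the ratio pinned down, the budget gives x* = M/(P_x + P_y·(y/x)) and y* = (y/x)·x*.
Numerically y/x = 3.250384, so x* = 47/(13 + 13.5·3.250384) = 0.8263 and y* = 3.250384·0.8263 = 2.6858.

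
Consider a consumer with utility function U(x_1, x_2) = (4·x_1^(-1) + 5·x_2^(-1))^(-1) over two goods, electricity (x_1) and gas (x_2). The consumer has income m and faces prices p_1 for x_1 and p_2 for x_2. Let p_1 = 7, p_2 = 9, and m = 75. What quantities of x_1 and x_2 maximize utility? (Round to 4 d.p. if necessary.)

MRS = MU_x_1/MU_x_2 = (4/5)·(x_2/x_1)^(2). Set equal to p_1/p_2.
Hence x_2/x_1 = ((5/4)·p_1/p_2)^(1/(2)), i.e. raised to the 0.5 power.
With the ratio pinned down, the budget gives x_1* = m/(p_1 + p_2·(x_2/x_1)) and x_2* = (x_2/x_1)·x_1*.
Numerically x_2/x_1 = 0.986013, so x_1* = 75/(7 + 9·0.986013) = 4.7247 and x_2* = 0.986013·4.7247 = 4.6586.

x_1* = 4.7247, x_2* = 4.6586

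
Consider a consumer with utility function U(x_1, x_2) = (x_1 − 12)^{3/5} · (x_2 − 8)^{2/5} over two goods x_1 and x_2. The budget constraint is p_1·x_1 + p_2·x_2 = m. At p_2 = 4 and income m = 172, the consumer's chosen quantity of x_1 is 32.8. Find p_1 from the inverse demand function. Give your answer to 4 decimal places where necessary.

Let x_1' = x_1−12, x_2' = x_2−8. MRS = (3/2)·x_2'/x_1' = p_1/p_2.
Substituting into the budget: x_1* = 12 + 0.6·(m − 12·p_1 − 8·p_2)/p_1, and x_2* = 8 + 0.4·(…)/p_2.
Set x_1* = 32.8 in the demand function and solve for p_1: p_1 = 3.

p_1 = 3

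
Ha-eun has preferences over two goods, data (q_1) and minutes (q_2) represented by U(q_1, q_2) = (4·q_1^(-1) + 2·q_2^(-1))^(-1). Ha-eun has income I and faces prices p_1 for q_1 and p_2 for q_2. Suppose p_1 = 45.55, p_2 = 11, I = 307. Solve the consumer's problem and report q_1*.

MU_q_1 ∝ 4·q_1^(-2), MU_q_2 ∝ 2·q_2^(-2), so MRS = 2·(q_2/q_1)^(2) = p_1/p_2.
Solve for the ratio: q_2/q_1 = [(1/2)·p_1/p_2]^(0.5).
With the ratio pinned down, the budget gives q_1* = I/(p_1 + p_2·(q_2/q_1)) and q_2* = (q_2/q_1)·q_1*.
Numerically q_2/q_1 = 1.438907, so q_1* = 307/(45.55 + 11·1.438907) = 5.0018.

q_1* = 5.0018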